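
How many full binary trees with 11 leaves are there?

16796

Full binary trees with 11 leaves have 11−1 = 10 internal nodes, so there are C_10 of them.
C_10 = C(20,10)/11 = 184756/11 = 16796.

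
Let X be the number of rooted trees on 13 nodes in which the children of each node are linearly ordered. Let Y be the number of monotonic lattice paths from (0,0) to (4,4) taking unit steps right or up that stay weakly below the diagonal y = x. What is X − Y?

207998

Rooted ordered (plane) trees on m nodes have m−1 edges and are counted by C_{m−1}; m = 13 gives C_12. So X = C_12 = 208012.
Sub-diagonal monotone paths from (0,0) to (4,4) biject with Dyck paths of semilength 4, giving C_4. So Y = C_4 = 14.
X − Y = 208012 − 14 = 207998.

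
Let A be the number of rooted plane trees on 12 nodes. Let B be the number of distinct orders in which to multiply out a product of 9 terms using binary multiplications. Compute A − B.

A rooted plane tree on 12 nodes has 11 edges, and such trees are counted by C_11. So A = C_11 = 58786.
Ways to associate a product of 9 factors correspond to binary trees on 9 leaves, so the count is C_8. So B = C_8 = 1430.
A − B = 58786 − 1430 = 57356.

57356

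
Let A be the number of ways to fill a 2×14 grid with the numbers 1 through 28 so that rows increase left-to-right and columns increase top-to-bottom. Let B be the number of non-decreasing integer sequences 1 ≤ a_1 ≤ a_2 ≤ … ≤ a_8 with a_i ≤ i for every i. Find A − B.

Standard Young tableaux of shape 2×n are counted by C_n; here n = 14. So A = C_14 = 2674440.
Weakly increasing sequences with a_i ≤ i biject with Dyck paths of semilength 8, so there are C_8. So B = C_8 = 1430.
A − B = 2674440 − 1430 = 2673010.

2673010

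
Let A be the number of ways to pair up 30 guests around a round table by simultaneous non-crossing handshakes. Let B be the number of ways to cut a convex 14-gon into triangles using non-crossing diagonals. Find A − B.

With 30 = 2·15 people, non-crossing handshake pairings are non-crossing perfect matchings on a circle, counted by C_15. So A = C_15 = 9694845.
A convex 14-gon is triangulated into 12 triangles, and the number of such triangulations is the Catalan number C_{14−2} = C_12. So B = C_12 = 208012.
A − B = 9694845 − 208012 = 9486833.

9486833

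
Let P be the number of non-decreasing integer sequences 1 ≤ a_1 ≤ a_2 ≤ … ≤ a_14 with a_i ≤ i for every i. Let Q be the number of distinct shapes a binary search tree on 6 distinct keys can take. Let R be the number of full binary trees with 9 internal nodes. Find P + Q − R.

2669710

Weakly increasing sequences with a_i ≤ i biject with Dyck paths of semilength 14, so there are C_14. So P = C_14 = 2674440.
There are C_n binary search tree shapes on n keys; with n = 6 that is C_6. So Q = C_6 = 132.
Full binary trees with n internal nodes are counted by C_n; here n = 9. So R = C_9 = 4862.
P + Q − R = 2674440 + 132 − 4862 = 2669710.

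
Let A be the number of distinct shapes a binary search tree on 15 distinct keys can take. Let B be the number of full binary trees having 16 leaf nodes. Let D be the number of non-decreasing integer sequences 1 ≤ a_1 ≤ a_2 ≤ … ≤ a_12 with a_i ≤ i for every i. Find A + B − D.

Binary trees (left/right distinguished) on n nodes are counted by C_n; here n = 15. So A = C_15 = 9694845.
A full binary tree with L leaves has L−1 internal nodes and is counted by C_{L−1}; L = 16 gives C_15. So B = C_15 = 9694845.
Weakly increasing sequences with a_i ≤ i biject with Dyck paths of semilength 12, so there are C_12. So D = C_12 = 208012.
A + B − D = 9694845 + 9694845 − 208012 = 19181678.

19181678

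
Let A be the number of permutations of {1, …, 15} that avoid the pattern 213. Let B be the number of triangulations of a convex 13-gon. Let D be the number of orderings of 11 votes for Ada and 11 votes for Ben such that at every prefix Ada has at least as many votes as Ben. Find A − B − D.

Permutations of [n] avoiding any single length-3 pattern are counted by C_n; here n = 15. So A = C_15 = 9694845.
Triangulations of a convex m-gon are counted by C_{m−2}; with m = 13 this is C_11. So B = C_11 = 58786.
Reading a vote for the leader as '(' and for the other as ')' turns such a sequence into a balanced string of 11 pairs, so the count is C_11. So D = C_11 = 58786.
A − B − D = 9694845 − 58786 − 58786 = 9577273.

9577273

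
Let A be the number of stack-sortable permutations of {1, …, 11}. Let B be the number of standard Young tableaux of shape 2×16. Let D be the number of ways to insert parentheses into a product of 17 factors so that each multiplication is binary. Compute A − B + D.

58786

By Knuth's characterisation, the stack-sortable permutations of length 11 are the 231-avoiders, numbering C_11. So A = C_11 = 58786.
By the hook-length formula (or a Dyck-path bijection), SYT of shape 2×16 number C_16. So B = C_16 = 35357670.
Parenthesizations of m factors correspond to full binary trees with m leaves, counted by C_{m−1}; m = 17 gives C_16. So D = C_16 = 35357670.
A − B + D = 58786 − 35357670 + 35357670 = 58786.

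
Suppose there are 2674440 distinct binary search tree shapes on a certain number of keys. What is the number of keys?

14

Binary search tree shapes on n keys are counted by C_n. The Catalan number equal to 2674440 is C_14.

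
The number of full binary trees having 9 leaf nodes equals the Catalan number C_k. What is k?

A full binary tree with L leaves has L−1 internal nodes and is counted by C_{L−1}; L = 9 gives C_8.

8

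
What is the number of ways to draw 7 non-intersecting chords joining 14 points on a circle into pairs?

Non-crossing perfect matchings of 2n points on a circle are counted by C_n; with 14 points, n = 7.
C_7 = 429.

429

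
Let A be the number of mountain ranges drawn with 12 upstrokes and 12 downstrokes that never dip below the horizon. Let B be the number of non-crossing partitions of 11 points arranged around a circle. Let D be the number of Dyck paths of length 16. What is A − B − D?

Paths of 12 up- and 12 down-steps that never dip below the axis are Dyck paths; their count is C_12. So A = C_12 = 208012.
Non-crossing partitions of an n-element set are counted by C_n; here n = 11. So B = C_11 = 58786.
A Dyck path with 8 up-steps and 8 down-steps has semilength 8, so there are C_8 of them. So D = C_8 = 1430.
A − B − D = 208012 − 58786 − 1430 = 147796.

147796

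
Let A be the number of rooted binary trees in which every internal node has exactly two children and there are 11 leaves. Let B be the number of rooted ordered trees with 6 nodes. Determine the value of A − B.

A full binary tree with L leaves has L−1 internal nodes and is counted by C_{L−1}; L = 11 gives C_10. So A = C_10 = 16796.
A rooted plane tree on 6 nodes has 5 edges, and such trees are counted by C_5. So B = C_5 = 42.
A − B = 16796 − 42 = 16754.

16754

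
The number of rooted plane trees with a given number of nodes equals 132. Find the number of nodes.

7

Rooted ordered trees on m nodes are counted by C_{m−1}. Since C_6 = 132, the index is 6.
So the index is 6, and the number of nodes is 6 + 1 = 7.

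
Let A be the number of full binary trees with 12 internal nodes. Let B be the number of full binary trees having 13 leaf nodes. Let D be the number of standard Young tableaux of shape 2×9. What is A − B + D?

4862

The number of full binary trees on 12 internal nodes is the Catalan number C_12. So A = C_12 = 208012.
Full binary trees with 13 leaves have 13−1 = 12 internal nodes, so there are C_12 of them. So B = C_12 = 208012.
By the hook-length formula (or a Dyck-path bijection), SYT of shape 2×9 number C_9. So D = C_9 = 4862.
A − B + D = 208012 − 208012 + 4862 = 4862.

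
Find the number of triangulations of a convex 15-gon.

A convex 15-gon is triangulated into 13 triangles, and the number of such triangulations is the Catalan number C_{15−2} = C_13.
C_13 = C(26,13)/14 = 10400600/14 = 742900.

742900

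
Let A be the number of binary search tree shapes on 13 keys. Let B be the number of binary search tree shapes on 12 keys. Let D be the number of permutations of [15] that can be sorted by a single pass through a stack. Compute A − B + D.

Rooted binary trees with 13 nodes (each child slot possibly empty) number C_13. So A = C_13 = 742900.
Binary trees (left/right distinguished) on n nodes are counted by C_n; here n = 12. So B = C_12 = 208012.
Stack-sortable permutations are exactly the 231-avoiding ones, counted by C_n; here n = 15. So D = C_15 = 9694845.
A − B + D = 742900 − 208012 + 9694845 = 10229733.

10229733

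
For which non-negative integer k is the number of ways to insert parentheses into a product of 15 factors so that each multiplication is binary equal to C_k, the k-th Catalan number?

Bracketing 15 factors into binary products is counted by C_{15−1} = C_14.

14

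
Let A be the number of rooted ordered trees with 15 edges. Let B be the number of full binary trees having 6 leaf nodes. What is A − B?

9694803

Rooted ordered trees with n edges are counted by C_n; here n = 15. So A = C_15 = 9694845.
Full binary trees with 6 leaves have 6−1 = 5 internal nodes, so there are C_5 of them. So B = C_5 = 42.
A − B = 9694845 − 42 = 9694803.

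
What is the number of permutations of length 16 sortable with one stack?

By Knuth's characterisation, the stack-sortable permutations of length 16 are the 231-avoiders, numbering C_16.
C_16 = C_15 · 2(2·15+1)/(15+2) = 9694845 · 62/17 = 35357670.

35357670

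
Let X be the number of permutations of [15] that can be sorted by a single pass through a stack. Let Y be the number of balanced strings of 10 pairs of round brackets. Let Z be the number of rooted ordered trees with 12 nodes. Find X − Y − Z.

9619263

By Knuth's characterisation, the stack-sortable permutations of length 15 are the 231-avoiders, numbering C_15. So X = C_15 = 9694845.
A balanced arrangement of 10 bracket pairs is a Dyck word of semilength 10, so the count is C_10. So Y = C_10 = 16796.
Rooted ordered (plane) trees on m nodes have m−1 edges and are counted by C_{m−1}; m = 12 gives C_11. So Z = C_11 = 58786.
X − Y − Z = 9694845 − 16796 − 58786 = 9619263.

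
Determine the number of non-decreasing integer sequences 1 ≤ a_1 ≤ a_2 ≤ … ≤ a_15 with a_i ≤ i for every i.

9694845

Weakly increasing sequences with a_i ≤ i biject with Dyck paths of semilength 15, so there are C_15.
C_15 = C_14 · 2(2·14+1)/(14+2) = 2674440 · 58/16 = 9694845.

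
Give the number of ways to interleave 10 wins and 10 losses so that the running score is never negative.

16796

Reading a vote for the leader as '(' and for the other as ')' turns such a sequence into a balanced string of 10 pairs, so the count is C_10.
C_10 = C(20,10)/11 = 184756/11 = 16796.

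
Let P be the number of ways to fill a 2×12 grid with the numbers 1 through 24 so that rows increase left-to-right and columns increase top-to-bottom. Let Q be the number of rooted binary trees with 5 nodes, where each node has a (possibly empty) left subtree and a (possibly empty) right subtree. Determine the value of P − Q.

207970

By the hook-length formula (or a Dyck-path bijection), SYT of shape 2×12 number C_12. So P = C_12 = 208012.
Rooted binary trees with 5 nodes (each child slot possibly empty) number C_5. So Q = C_5 = 42.
P − Q = 208012 − 42 = 207970.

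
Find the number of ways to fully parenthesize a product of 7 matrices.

Bracketing 7 factors into binary products is counted by C_{7−1} = C_6.
C_6 = C_5 · 2(2·5+1)/(5+2) = 42 · 22/7 = 132.

132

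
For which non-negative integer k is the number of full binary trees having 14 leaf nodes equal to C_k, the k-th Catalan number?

13

A full binary tree with L leaves has L−1 internal nodes and is counted by C_{L−1}; L = 14 gives C_13.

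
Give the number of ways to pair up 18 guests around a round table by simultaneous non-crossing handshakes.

4862

Non-crossing handshake pairings of 2n people are counted by C_n; 18 people gives n = 9.
C_9 = C(18,9)/10 = 48620/10 = 4862.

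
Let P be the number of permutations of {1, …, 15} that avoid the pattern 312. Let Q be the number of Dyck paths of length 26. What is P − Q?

8951945

Permutations of [n] avoiding any single length-3 pattern are counted by C_n; here n = 15. So P = C_15 = 9694845.
A Dyck path with 13 up-steps and 13 down-steps has semilength 13, so there are C_13 of them. So Q = C_13 = 742900.
P − Q = 9694845 − 742900 = 8951945.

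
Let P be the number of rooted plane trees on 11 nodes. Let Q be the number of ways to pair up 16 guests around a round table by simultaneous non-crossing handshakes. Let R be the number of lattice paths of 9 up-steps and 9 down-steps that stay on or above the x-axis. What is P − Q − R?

10504

A rooted plane tree on 11 nodes has 10 edges, and such trees are counted by C_10. So P = C_10 = 16796.
With 16 = 2·8 people, non-crossing handshake pairings are non-crossing perfect matchings on a circle, counted by C_8. So Q = C_8 = 1430.
Dyck paths of semilength n (length 2n) are counted by C_n; here n = 9. So R = C_9 = 4862.
P − Q − R = 16796 − 1430 − 4862 = 10504.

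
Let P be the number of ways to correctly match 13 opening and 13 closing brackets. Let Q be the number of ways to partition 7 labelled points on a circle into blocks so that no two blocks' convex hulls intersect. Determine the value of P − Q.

A balanced arrangement of 13 bracket pairs is a Dyck word of semilength 13, so the count is C_13. So P = C_13 = 742900.
Non-crossing partitions of an n-element set are counted by C_n; here n = 7. So Q = C_7 = 429.
P − Q = 742900 − 429 = 742471.

742471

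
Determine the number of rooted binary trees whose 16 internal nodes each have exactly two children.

35357670

Full binary trees with n internal nodes are counted by C_n; here n = 16.
C_16 = C_15 · 2(2·15+1)/(15+2) = 9694845 · 62/17 = 35357670.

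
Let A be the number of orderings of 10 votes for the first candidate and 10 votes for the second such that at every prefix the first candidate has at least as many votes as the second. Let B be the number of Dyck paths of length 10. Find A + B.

16838

Reading a vote for the leader as '(' and for the other as ')' turns such a sequence into a balanced string of 10 pairs, so the count is C_10. So A = C_10 = 16796.
A Dyck path with 5 up-steps and 5 down-steps has semilength 5, so there are C_5 of them. So B = C_5 = 42.
A + B = 16796 + 42 = 16838.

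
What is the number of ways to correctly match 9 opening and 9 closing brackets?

A balanced arrangement of 9 bracket pairs is a Dyck word of semilength 9, so the count is C_9.
C_9 = C(18,9)/10 = 48620/10 = 4862.

4862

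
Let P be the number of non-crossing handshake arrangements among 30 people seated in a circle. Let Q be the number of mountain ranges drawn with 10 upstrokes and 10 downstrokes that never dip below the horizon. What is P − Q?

Non-crossing handshake pairings of 2n people are counted by C_n; 30 people gives n = 15. So P = C_15 = 9694845.
Paths of 10 up- and 10 down-steps that never dip below the axis are Dyck paths; their count is C_10. So Q = C_10 = 16796.
P − Q = 9694845 − 16796 = 9678049.

9678049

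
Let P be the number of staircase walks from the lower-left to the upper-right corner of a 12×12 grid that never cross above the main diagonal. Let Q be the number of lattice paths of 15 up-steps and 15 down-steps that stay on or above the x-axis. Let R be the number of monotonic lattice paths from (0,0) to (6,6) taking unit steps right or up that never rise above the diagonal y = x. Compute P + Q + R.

9902989

Sub-diagonal monotone paths from (0,0) to (12,12) biject with Dyck paths of semilength 12, giving C_12. So P = C_12 = 208012.
A Dyck path with 15 up-steps and 15 down-steps has semilength 15, so there are C_15 of them. So Q = C_15 = 9694845.
Monotone paths in an n×n grid that stay weakly below the diagonal are counted by C_n; here n = 6. So R = C_6 = 132.
P + Q + R = 208012 + 9694845 + 132 = 9902989.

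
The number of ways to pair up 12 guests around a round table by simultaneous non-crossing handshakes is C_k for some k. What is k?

Non-crossing handshake pairings of 2n people are counted by C_n; 12 people gives n = 6.

6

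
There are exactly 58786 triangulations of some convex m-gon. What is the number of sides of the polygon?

13

Triangulations of a convex m-gon are counted by C_{m−2}. Since C_11 = 58786, the index is 11.
So m − 2 = 11, giving m = 13 sides.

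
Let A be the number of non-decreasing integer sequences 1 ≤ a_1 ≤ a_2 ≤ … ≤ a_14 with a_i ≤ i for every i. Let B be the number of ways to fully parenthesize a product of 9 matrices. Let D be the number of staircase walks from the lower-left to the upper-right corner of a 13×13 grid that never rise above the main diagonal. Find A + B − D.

1932970

Such sub-staircase sequences of length n are counted by C_n; here n = 14. So A = C_14 = 2674440.
Parenthesizations of m factors correspond to full binary trees with m leaves, counted by C_{m−1}; m = 9 gives C_8. So B = C_8 = 1430.
Monotone paths in an n×n grid that stay weakly below the diagonal are counted by C_n; here n = 13. So D = C_13 = 742900.
A + B − D = 2674440 + 1430 − 742900 = 1932970.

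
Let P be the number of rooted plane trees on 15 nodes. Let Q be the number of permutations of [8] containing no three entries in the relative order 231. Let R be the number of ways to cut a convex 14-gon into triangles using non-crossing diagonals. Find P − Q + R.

A rooted plane tree on 15 nodes has 14 edges, and such trees are counted by C_14. So P = C_14 = 2674440.
For any fixed pattern of length 3, the pattern-avoiding permutations of [8] number C_8. So Q = C_8 = 1430.
The number of triangulations of a 14-gon is the Catalan number C_12 (index = sides − 2). So R = C_12 = 208012.
P − Q + R = 2674440 − 1430 + 208012 = 2881022.

2881022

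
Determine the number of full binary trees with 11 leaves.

16796

Full binary trees with 11 leaves have 11−1 = 10 internal nodes, so there are C_10 of them.
C_10 = 16796.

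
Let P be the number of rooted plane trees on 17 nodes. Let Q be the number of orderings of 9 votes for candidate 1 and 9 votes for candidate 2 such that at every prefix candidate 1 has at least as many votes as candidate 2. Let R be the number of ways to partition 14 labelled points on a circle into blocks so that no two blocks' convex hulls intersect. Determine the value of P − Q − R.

A rooted plane tree on 17 nodes has 16 edges, and such trees are counted by C_16. So P = C_16 = 35357670.
Reading a vote for the leader as '(' and for the other as ')' turns such a sequence into a balanced string of 9 pairs, so the count is C_9. So Q = C_9 = 4862.
Non-crossing partitions of an n-element set are counted by C_n; here n = 14. So R = C_14 = 2674440.
P − Q − R = 35357670 − 4862 − 2674440 = 32678368.

32678368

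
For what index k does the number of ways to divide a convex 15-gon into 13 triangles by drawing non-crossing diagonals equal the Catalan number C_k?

Triangulations of a convex m-gon are counted by C_{m−2}; with m = 15 this is C_13.

13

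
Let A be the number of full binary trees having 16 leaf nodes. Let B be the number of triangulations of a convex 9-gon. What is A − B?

9694416

Full binary trees with 16 leaves have 16−1 = 15 internal nodes, so there are C_15 of them. So A = C_15 = 9694845.
The number of triangulations of a 9-gon is the Catalan number C_7 (index = sides − 2). So B = C_7 = 429.
A − B = 9694845 − 429 = 9694416.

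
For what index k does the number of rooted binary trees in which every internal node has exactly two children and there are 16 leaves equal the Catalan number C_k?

Full binary trees with 16 leaves have 16−1 = 15 internal nodes, so there are C_15 of them.

15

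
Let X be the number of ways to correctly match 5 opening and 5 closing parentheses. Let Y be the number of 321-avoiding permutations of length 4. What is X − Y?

28

With 5 pairs the number of balanced bracket strings is the Catalan number C_5. So X = C_5 = 42.
Permutations of [n] avoiding any single length-3 pattern are counted by C_n; here n = 4. So Y = C_4 = 14.
X − Y = 42 − 14 = 28.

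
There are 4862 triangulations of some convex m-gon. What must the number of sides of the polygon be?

Triangulations of a convex m-gon are counted by C_{m−2}, and C_9 = 4862.
So m − 2 = 9, giving m = 11 sides.

11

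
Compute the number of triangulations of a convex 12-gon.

16796

A convex 12-gon is triangulated into 10 triangles, and the number of such triangulations is the Catalan number C_{12−2} = C_10.
C_10 = C_9 · 2(2·9+1)/(9+2) = 4862 · 38/11 = 16796.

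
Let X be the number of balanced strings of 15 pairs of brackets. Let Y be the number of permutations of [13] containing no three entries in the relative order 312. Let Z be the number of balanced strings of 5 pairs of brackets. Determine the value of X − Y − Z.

A balanced arrangement of 15 bracket pairs is a Dyck word of semilength 15, so the count is C_15. So X = C_15 = 9694845.
For any fixed pattern of length 3, the pattern-avoiding permutations of [13] number C_13. So Y = C_13 = 742900.
With 5 pairs the number of balanced bracket strings is the Catalan number C_5. So Z = C_5 = 42.
X − Y − Z = 9694845 − 742900 − 42 = 8951903.

8951903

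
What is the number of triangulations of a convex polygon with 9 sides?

429

Triangulations of a convex m-gon are counted by C_{m−2}; with m = 9 this is C_7.
C_7 = 429.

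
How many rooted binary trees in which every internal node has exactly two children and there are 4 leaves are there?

5

Full binary trees with 4 leaves have 4−1 = 3 internal nodes, so there are C_3 of them.
C_3 = 5.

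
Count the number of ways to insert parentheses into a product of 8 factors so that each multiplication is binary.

429

Parenthesizations of m factors correspond to full binary trees with m leaves, counted by C_{m−1}; m = 8 gives C_7.
C_7 = C(14,7)/8 = 3432/8 = 429.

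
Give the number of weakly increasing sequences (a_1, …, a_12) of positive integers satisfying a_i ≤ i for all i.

208012

Weakly increasing sequences with a_i ≤ i biject with Dyck paths of semilength 12, so there are C_12.
C_12 = C(24,12)/13 = 2704156/13 = 208012.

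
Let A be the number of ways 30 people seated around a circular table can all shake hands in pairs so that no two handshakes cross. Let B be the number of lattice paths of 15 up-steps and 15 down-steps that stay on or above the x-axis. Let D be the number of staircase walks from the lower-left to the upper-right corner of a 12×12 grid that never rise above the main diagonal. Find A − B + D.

208012

With 30 = 2·15 people, non-crossing handshake pairings are non-crossing perfect matchings on a circle, counted by C_15. So A = C_15 = 9694845.
A Dyck path with 15 up-steps and 15 down-steps has semilength 15, so there are C_15 of them. So B = C_15 = 9694845.
Monotone paths in an n×n grid that stay weakly below the diagonal are counted by C_n; here n = 12. So D = C_12 = 208012.
A − B + D = 9694845 − 9694845 + 208012 = 208012.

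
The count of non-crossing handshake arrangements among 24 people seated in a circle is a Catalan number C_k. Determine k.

Non-crossing handshake pairings of 2n people are counted by C_n; 24 people gives n = 12.

12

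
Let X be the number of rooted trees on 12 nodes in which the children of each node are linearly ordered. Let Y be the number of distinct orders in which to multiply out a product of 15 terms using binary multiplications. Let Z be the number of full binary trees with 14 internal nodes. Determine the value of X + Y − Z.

A rooted plane tree on 12 nodes has 11 edges, and such trees are counted by C_11. So X = C_11 = 58786.
Ways to associate a product of 15 factors correspond to binary trees on 15 leaves, so the count is C_14. So Y = C_14 = 2674440.
Full binary trees with n internal nodes are counted by C_n; here n = 14. So Z = C_14 = 2674440.
X + Y − Z = 58786 + 2674440 − 2674440 = 58786.

58786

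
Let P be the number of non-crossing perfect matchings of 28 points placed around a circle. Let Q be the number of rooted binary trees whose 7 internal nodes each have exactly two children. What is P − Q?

Pairing 28 circle points by 14 non-crossing chords gives C_14 matchings. So P = C_14 = 2674440.
The number of full binary trees on 7 internal nodes is the Catalan number C_7. So Q = C_7 = 429.
P − Q = 2674440 − 429 = 2674011.

2674011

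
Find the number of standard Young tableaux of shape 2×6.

Standard Young tableaux of shape 2×n are counted by C_n; here n = 6.
C_6 = C_5 · 2(2·5+1)/(5+2) = 42 · 22/7 = 132.

132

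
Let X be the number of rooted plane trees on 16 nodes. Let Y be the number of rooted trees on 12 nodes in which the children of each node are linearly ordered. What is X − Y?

9636059

A rooted plane tree on 16 nodes has 15 edges, and such trees are counted by C_15. So X = C_15 = 9694845.
A rooted plane tree on 12 nodes has 11 edges, and such trees are counted by C_11. So Y = C_11 = 58786.
X − Y = 9694845 − 58786 = 9636059.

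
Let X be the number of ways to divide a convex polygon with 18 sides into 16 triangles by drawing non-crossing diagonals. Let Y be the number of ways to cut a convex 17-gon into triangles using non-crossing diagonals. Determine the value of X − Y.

25662825

Triangulations of a convex m-gon are counted by C_{m−2}; with m = 18 this is C_16. So X = C_16 = 35357670.
The number of triangulations of a 17-gon is the Catalan number C_15 (index = sides − 2). So Y = C_15 = 9694845.
X − Y = 35357670 − 9694845 = 25662825.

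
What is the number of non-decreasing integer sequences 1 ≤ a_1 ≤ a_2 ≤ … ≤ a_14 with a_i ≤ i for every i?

2674440

Weakly increasing sequences with a_i ≤ i biject with Dyck paths of semilength 14, so there are C_14.
C_14 = C(28,14)/15 = 40116600/15 = 2674440.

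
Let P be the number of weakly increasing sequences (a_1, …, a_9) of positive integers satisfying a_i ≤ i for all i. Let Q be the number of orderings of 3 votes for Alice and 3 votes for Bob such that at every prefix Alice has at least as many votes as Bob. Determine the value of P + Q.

4867

Such sub-staircase sequences of length n are counted by C_n; here n = 9. So P = C_9 = 4862.
Reading a vote for the leader as '(' and for the other as ')' turns such a sequence into a balanced string of 3 pairs, so the count is C_3. So Q = C_3 = 5.
P + Q = 4862 + 5 = 4867.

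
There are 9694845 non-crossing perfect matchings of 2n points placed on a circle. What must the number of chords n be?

15

Non-crossing pairings of 2n points on a circle are counted by C_n. Since C_15 = 9694845, the index is 15.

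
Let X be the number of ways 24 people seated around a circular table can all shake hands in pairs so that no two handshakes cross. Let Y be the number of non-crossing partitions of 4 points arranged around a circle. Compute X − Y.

Non-crossing handshake pairings of 2n people are counted by C_n; 24 people gives n = 12. So X = C_12 = 208012.
The non-crossing partitions of [4] form a lattice of size C_4. So Y = C_4 = 14.
X − Y = 208012 − 14 = 207998.

207998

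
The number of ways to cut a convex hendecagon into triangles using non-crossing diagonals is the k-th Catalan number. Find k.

The number of triangulations of an 11-gon is the Catalan number C_9 (index = sides − 2).

9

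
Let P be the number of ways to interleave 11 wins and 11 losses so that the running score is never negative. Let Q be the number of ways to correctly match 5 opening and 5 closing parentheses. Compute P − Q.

58744

Ballot sequences with n votes each where one side never trails are Dyck words, counted by C_n; here n = 11. So P = C_11 = 58786.
With 5 pairs the number of balanced bracket strings is the Catalan number C_5. So Q = C_5 = 42.
P − Q = 58786 − 42 = 58744.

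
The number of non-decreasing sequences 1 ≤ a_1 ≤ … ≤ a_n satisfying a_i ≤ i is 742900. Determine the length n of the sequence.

Such sub-staircase sequences of length n are counted by C_n, and C_13 = 742900.

13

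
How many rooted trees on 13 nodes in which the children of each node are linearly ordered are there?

A rooted plane tree on 13 nodes has 12 edges, and such trees are counted by C_12.
C_12 = C_11 · 2(2·11+1)/(11+2) = 58786 · 46/13 = 208012.

208012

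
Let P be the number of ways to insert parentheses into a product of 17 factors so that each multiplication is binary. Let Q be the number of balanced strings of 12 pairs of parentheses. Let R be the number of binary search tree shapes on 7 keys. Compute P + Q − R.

Ways to associate a product of 17 factors correspond to binary trees on 17 leaves, so the count is C_16. So P = C_16 = 35357670.
Balanced strings of n pairs of brackets are counted by C_n; here n = 12. So Q = C_12 = 208012.
Rooted binary trees with 7 nodes (each child slot possibly empty) number C_7. So R = C_7 = 429.
P + Q − R = 35357670 + 208012 − 429 = 35565253.

35565253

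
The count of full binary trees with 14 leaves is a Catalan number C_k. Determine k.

A full binary tree with L leaves has L−1 internal nodes and is counted by C_{L−1}; L = 14 gives C_13.

13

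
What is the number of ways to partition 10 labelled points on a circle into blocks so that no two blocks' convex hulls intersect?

The non-crossing partitions of [10] form a lattice of size C_10.
C_10 = C_9 · 2(2·9+1)/(9+2) = 4862 · 38/11 = 16796.

16796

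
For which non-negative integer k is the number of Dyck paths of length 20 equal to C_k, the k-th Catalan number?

10

Dyck paths of semilength n (length 2n) are counted by C_n; here n = 10.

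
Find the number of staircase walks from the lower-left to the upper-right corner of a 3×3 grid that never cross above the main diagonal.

Monotone paths in an n×n grid that stay weakly below the diagonal are counted by C_n; here n = 3.
C_3 = C(6,3)/4 = 20/4 = 5.

5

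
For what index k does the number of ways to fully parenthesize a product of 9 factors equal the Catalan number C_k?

Bracketing 9 factors into binary products is counted by C_{9−1} = C_8.

8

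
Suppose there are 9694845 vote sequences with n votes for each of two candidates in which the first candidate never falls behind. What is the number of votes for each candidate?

15

Such ballot sequences with n votes each are counted by C_n. The Catalan number equal to 9694845 is C_15.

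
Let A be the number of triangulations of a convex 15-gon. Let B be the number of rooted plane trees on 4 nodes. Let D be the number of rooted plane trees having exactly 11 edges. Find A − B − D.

Triangulations of a convex m-gon are counted by C_{m−2}; with m = 15 this is C_13. So A = C_13 = 742900.
A rooted plane tree on 4 nodes has 3 edges, and such trees are counted by C_3. So B = C_3 = 5.
A rooted plane tree with 11 edges has 12 nodes, and the count is C_11. So D = C_11 = 58786.
A − B − D = 742900 − 5 − 58786 = 684109.

684109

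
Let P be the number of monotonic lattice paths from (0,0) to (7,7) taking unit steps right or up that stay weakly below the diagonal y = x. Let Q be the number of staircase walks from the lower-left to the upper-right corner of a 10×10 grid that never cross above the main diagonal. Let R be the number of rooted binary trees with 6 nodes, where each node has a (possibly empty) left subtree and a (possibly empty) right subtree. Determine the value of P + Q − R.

Monotone paths in an n×n grid that stay weakly below the diagonal are counted by C_n; here n = 7. So P = C_7 = 429.
Sub-diagonal monotone paths from (0,0) to (10,10) biject with Dyck paths of semilength 10, giving C_10. So Q = C_10 = 16796.
Binary trees (left/right distinguished) on n nodes are counted by C_n; here n = 6. So R = C_6 = 132.
P + Q − R = 429 + 16796 − 132 = 17093.

17093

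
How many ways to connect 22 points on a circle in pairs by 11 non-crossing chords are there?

Non-crossing perfect matchings of 2n points on a circle are counted by C_n; with 22 points, n = 11.
C_11 = C_10 · 2(2·10+1)/(10+2) = 16796 · 42/12 = 58786.

58786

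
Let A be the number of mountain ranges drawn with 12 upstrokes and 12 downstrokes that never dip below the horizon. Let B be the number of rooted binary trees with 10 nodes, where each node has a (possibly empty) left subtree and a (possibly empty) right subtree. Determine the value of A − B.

Dyck paths of semilength n (length 2n) are counted by C_n; here n = 12. So A = C_12 = 208012.
Binary trees (left/right distinguished) on n nodes are counted by C_n; here n = 10. So B = C_10 = 16796.
A − B = 208012 − 16796 = 191216.

191216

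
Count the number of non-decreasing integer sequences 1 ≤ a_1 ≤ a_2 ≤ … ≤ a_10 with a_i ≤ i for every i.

16796

Weakly increasing sequences with a_i ≤ i biject with Dyck paths of semilength 10, so there are C_10.
C_10 = C_9 · 2(2·9+1)/(9+2) = 4862 · 38/11 = 16796.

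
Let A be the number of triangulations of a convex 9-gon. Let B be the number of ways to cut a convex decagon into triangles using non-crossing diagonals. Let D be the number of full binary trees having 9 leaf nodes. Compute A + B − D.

429

A convex 9-gon is triangulated into 7 triangles, and the number of such triangulations is the Catalan number C_{9−2} = C_7. So A = C_7 = 429.
The number of triangulations of a 10-gon is the Catalan number C_8 (index = sides − 2). So B = C_8 = 1430.
A full binary tree with L leaves has L−1 internal nodes and is counted by C_{L−1}; L = 9 gives C_8. So D = C_8 = 1430.
A + B − D = 429 + 1430 − 1430 = 429.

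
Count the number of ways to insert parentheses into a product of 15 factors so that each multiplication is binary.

Parenthesizations of m factors correspond to full binary trees with m leaves, counted by C_{m−1}; m = 15 gives C_14.
C_14 = C(28,14)/15 = 40116600/15 = 2674440.

2674440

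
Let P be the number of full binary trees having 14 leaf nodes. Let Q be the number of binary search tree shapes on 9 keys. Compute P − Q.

A full binary tree with L leaves has L−1 internal nodes and is counted by C_{L−1}; L = 14 gives C_13. So P = C_13 = 742900.
There are C_n binary search tree shapes on n keys; with n = 9 that is C_9. So Q = C_9 = 4862.
P − Q = 742900 − 4862 = 738038.

738038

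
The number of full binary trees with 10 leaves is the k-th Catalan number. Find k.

9

A full binary tree with L leaves has L−1 internal nodes and is counted by C_{L−1}; L = 10 gives C_9.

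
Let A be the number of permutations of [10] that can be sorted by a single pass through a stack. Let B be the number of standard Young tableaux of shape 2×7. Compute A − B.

16367

Stack-sortable permutations are exactly the 231-avoiding ones, counted by C_n; here n = 10. So A = C_10 = 16796.
By the hook-length formula (or a Dyck-path bijection), SYT of shape 2×7 number C_7. So B = C_7 = 429.
A − B = 16796 − 429 = 16367.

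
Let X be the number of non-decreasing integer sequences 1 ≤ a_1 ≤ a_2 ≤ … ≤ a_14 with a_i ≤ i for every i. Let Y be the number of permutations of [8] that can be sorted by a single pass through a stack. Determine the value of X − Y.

2673010

Such sub-staircase sequences of length n are counted by C_n; here n = 14. So X = C_14 = 2674440.
By Knuth's characterisation, the stack-sortable permutations of length 8 are the 231-avoiders, numbering C_8. So Y = C_8 = 1430.
X − Y = 2674440 − 1430 = 2673010.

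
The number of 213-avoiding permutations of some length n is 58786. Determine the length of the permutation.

Permutations of [n] avoiding a fixed length-3 pattern are counted by C_n, and C_11 = 58786.

11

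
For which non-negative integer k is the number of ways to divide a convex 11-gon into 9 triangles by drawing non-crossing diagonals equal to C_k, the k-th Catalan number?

Triangulations of a convex m-gon are counted by C_{m−2}; with m = 11 this is C_9.

9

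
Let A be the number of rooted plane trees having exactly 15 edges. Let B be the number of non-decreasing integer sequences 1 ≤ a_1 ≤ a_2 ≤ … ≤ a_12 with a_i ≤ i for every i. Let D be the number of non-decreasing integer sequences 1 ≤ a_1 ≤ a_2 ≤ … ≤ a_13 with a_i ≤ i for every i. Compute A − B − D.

8743933

Rooted ordered trees with n edges are counted by C_n; here n = 15. So A = C_15 = 9694845.
Such sub-staircase sequences of length n are counted by C_n; here n = 12. So B = C_12 = 208012.
Such sub-staircase sequences of length n are counted by C_n; here n = 13. So D = C_13 = 742900.
A − B − D = 9694845 − 208012 − 742900 = 8743933.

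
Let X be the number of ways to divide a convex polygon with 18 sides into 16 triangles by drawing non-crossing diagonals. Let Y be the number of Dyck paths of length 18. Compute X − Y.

35352808

A convex 18-gon is triangulated into 16 triangles, and the number of such triangulations is the Catalan number C_{18−2} = C_16. So X = C_16 = 35357670.
A Dyck path with 9 up-steps and 9 down-steps has semilength 9, so there are C_9 of them. So Y = C_9 = 4862.
X − Y = 35357670 − 4862 = 35352808.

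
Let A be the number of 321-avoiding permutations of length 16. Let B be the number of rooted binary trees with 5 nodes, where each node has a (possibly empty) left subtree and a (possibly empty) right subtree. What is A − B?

Permutations of [n] avoiding any single length-3 pattern are counted by C_n; here n = 16. So A = C_16 = 35357670.
There are C_n binary search tree shapes on n keys; with n = 5 that is C_5. So B = C_5 = 42.
A − B = 35357670 − 42 = 35357628.

35357628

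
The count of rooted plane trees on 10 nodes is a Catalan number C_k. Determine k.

9

Rooted ordered (plane) trees on m nodes have m−1 edges and are counted by C_{m−1}; m = 10 gives C_9.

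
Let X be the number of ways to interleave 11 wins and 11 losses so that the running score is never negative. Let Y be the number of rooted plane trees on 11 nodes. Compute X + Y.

75582

Reading a vote for the leader as '(' and for the other as ')' turns such a sequence into a balanced string of 11 pairs, so the count is C_11. So X = C_11 = 58786.
Rooted ordered (plane) trees on m nodes have m−1 edges and are counted by C_{m−1}; m = 11 gives C_10. So Y = C_10 = 16796.
X + Y = 58786 + 16796 = 75582.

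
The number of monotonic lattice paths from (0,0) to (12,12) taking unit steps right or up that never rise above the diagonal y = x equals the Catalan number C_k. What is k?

12

Monotone paths in an n×n grid that stay weakly below the diagonal are counted by C_n; here n = 12.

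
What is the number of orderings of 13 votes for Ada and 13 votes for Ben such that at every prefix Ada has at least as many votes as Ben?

Ballot sequences with n votes each where one side never trails are Dyck words, counted by C_n; here n = 13.
C_13 = C(26,13)/14 = 10400600/14 = 742900.

742900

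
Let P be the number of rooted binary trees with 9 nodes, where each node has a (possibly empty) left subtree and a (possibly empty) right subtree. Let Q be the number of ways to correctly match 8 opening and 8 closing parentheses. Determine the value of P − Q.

Binary trees (left/right distinguished) on n nodes are counted by C_n; here n = 9. So P = C_9 = 4862.
Balanced strings of n pairs of brackets are counted by C_n; here n = 8. So Q = C_8 = 1430.
P − Q = 4862 − 1430 = 3432.

3432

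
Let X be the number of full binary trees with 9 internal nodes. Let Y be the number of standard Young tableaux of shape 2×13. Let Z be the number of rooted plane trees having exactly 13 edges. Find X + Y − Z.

4862

Full binary trees with n internal nodes are counted by C_n; here n = 9. So X = C_9 = 4862.
By the hook-length formula (or a Dyck-path bijection), SYT of shape 2×13 number C_13. So Y = C_13 = 742900.
Rooted ordered trees with n edges are counted by C_n; here n = 13. So Z = C_13 = 742900.
X + Y − Z = 4862 + 742900 − 742900 = 4862.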